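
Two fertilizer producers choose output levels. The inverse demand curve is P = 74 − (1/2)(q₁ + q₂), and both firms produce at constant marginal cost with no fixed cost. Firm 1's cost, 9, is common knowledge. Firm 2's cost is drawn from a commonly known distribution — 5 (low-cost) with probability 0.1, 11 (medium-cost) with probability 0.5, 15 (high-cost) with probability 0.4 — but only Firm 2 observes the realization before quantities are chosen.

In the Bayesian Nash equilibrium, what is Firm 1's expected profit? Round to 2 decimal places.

1027.56

Firm 2 with cost c maximizes (74 − (1/2)(q₁+q₂) − c)·q₂, giving q₂(c) = (74 − c − (1/2)q₁).
E[c₂] = 0.1·5 + 0.5·11 + 0.4·15 = 12
Firm 1's FOC against E[q₂] yields q₁ = (74 − 2·9 + E[c₂])/(3/2) = (74 − 18 + 12)/(3/2) = 45.3333.
E[P] = 74 − (1/2)·(q₁ + E[q₂]) = 31.6667; Firm 1's expected profit = (E[P] − 9)·q₁ = (31.6667 − 9)·45.3333 = 1027.56.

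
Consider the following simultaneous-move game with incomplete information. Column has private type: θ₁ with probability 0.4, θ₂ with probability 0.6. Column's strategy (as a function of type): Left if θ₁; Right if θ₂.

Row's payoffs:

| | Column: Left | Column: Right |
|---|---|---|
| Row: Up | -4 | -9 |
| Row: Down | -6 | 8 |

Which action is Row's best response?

Down

E[Up] = 0.4·(-4) + 0.6·(-9) = -7
E[Down] = 0.4·(-6) + 0.6·(8) = 2.4
Best response: Down (2.4 is the largest).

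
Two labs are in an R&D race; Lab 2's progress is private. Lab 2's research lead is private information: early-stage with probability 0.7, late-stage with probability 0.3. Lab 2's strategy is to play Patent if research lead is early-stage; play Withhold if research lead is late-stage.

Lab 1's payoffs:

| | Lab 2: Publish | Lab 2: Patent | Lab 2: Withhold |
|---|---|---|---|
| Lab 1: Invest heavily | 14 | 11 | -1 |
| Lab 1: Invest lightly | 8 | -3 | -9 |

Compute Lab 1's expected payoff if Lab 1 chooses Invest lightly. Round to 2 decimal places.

E[Invest lightly] = 0.7·(-3) + 0.3·(-9) = (-2.1) + (-2.7) = -4.8

-4.80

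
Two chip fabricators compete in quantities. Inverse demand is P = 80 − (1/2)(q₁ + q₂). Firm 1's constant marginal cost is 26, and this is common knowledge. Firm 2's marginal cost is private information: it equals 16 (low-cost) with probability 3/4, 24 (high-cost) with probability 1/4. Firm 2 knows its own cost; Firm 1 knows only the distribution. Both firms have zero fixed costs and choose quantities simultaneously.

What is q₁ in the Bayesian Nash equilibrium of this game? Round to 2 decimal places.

Type-c best response for Firm 2: q₂(c) = (80 − c) − q₁/2.
Firm 1 maximizes expected profit; its first-order condition is 80 − q₁ − (1/2)E[q₂] − 26 = 0.
Substituting E[q₂] and solving: E[c₂] = 18, so q₁ = (80 − 2·26 + 18)/(3/2) = 30.6667.

30.67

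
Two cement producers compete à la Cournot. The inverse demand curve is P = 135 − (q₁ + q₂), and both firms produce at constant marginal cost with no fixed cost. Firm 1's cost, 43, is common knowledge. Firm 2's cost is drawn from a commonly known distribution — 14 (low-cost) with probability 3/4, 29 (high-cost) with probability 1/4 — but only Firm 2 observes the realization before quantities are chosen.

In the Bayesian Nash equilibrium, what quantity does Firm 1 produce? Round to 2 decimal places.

22.25

Type-c best response for Firm 2: q₂(c) = (135 − c)/2 − q₁/2.
Firm 1 maximizes expected profit; its first-order condition is 135 − 2q₁ − E[q₂] − 43 = 0.
Substituting E[q₂] and solving: E[c₂] = 17.75, so q₁ = (135 − 2·43 + 17.75)/3 = 22.25.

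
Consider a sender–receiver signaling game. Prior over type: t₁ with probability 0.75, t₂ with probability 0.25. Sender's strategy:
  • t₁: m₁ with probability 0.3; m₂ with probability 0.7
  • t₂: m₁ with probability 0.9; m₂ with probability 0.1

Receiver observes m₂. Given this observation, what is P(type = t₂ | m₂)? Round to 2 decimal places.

0.05

P(m₂) = 0.75·0.7 + 0.25·0.1 = 0.55
P(t₂ | m₂) = (0.25·0.1) / 0.55 = 0.025 / 0.55 = 0.0454545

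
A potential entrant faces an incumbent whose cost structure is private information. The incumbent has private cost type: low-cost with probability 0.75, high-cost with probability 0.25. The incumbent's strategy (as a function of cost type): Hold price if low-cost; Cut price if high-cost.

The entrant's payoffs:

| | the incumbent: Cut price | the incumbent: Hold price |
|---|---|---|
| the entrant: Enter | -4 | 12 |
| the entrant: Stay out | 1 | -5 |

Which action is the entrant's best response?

Compute the entrant's expected payoff for each action, taking the expectation over the incumbent's type.
E[Enter] = 0.75·(12) + 0.25·(-4) = 8
E[Stay out] = 0.75·(-5) + 0.25·(1) = -3.5
Best response: Enter (8 is the largest).

Enter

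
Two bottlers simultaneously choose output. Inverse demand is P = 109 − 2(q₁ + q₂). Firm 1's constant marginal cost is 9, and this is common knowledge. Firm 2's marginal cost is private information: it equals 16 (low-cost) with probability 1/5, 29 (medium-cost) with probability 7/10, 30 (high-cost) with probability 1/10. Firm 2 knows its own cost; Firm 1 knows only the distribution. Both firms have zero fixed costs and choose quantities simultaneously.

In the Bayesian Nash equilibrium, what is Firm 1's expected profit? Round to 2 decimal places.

767.01

Each type of Firm 2 best-responds to q₁; Firm 1 best-responds to the expected q₂ over Firm 2's types.
Firm 2 with cost c maximizes (109 − 2(q₁+q₂) − c)·q₂, giving q₂(c) = (109 − c − 2q₁)/4.
E[c₂] = 1/5·16 + 7/10·29 + 1/10·30 = 26.5
Firm 1's FOC against E[q₂] yields q₁ = (109 − 2·9 + E[c₂])/6 = (109 − 18 + 26.5)/6 = 19.5833.
E[P] = 109 − 2·(q₁ + E[q₂]) = 48.1667; Firm 1's expected profit = (E[P] − 9)·q₁ = (48.1667 − 9)·19.5833 = 767.014.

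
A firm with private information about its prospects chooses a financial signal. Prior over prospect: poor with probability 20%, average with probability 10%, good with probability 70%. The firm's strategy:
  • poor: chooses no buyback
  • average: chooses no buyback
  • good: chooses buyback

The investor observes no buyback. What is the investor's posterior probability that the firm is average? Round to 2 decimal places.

0.33

P(no buyback) = 0.2·1 + 0.1·1 + 0.7·0 = 0.3
P(average | no buyback) = (0.1·1) / 0.3 = 0.1 / 0.3 = 0.333333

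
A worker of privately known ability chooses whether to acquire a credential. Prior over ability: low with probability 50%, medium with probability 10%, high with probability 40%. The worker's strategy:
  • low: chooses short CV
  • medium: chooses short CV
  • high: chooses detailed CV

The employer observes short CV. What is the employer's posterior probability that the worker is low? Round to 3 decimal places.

0.833

P(short CV) = 0.5·1 + 0.1·1 + 0.4·0 = 0.6
P(low | short CV) = (0.5·1) / 0.6 = 0.5 / 0.6 = 0.833333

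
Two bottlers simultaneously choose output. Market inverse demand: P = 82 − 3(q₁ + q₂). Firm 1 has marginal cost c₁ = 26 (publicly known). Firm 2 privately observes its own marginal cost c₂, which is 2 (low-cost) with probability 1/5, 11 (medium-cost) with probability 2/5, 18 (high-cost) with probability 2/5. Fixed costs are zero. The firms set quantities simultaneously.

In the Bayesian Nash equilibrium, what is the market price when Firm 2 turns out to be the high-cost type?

Firm 2 with cost c maximizes (82 − 3(q₁+q₂) − c)·q₂, giving q₂(c) = (82 − c − 3q₁)/6.
E[c₂] = 1/5·2 + 2/5·11 + 2/5·18 = 12
Firm 1's FOC against E[q₂] yields q₁ = (82 − 2·26 + E[c₂])/9 = (82 − 52 + 12)/9 = 4.66667.
q₂(high-cost) = 8.33333, so P = 82 − 3·(4.66667 + 8.33333) = 43.

43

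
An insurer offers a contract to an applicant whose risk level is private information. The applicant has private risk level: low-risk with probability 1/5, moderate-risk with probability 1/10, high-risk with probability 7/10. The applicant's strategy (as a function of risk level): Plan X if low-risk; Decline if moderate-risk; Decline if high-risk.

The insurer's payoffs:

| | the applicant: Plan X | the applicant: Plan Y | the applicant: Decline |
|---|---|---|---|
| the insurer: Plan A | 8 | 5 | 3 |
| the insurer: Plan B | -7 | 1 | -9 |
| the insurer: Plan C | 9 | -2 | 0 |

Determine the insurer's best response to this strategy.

Compute the insurer's expected payoff for each action, taking the expectation over the applicant's type.
E[Plan A] = 1/5·(8) + 1/10·(3) + 7/10·(3) = 4
E[Plan B] = 1/5·(-7) + 1/10·(-9) + 7/10·(-9) = -43/5
E[Plan C] = 1/5·(9) + 1/10·(0) + 7/10·(0) = 9/5
Best response: Plan A (4 is the largest).

Plan A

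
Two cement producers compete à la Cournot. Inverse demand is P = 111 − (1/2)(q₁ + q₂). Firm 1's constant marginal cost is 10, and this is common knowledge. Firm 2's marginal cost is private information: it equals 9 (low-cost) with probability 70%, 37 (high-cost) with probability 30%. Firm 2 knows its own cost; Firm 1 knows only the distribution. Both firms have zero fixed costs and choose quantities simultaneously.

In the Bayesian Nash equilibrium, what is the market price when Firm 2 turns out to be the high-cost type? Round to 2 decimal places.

Type-c best response for Firm 2: q₂(c) = (111 − c) − q₁/2.
Firm 1 maximizes expected profit; its first-order condition is 111 − q₁ − (1/2)E[q₂] − 10 = 0.
Substituting E[q₂] and solving: E[c₂] = 17.4, so q₁ = (111 − 2·10 + 17.4)/(3/2) = 72.2667.
q₂(high-cost) = 37.8667, so P = 111 − (1/2)·(72.2667 + 37.8667) = 55.9333.

55.93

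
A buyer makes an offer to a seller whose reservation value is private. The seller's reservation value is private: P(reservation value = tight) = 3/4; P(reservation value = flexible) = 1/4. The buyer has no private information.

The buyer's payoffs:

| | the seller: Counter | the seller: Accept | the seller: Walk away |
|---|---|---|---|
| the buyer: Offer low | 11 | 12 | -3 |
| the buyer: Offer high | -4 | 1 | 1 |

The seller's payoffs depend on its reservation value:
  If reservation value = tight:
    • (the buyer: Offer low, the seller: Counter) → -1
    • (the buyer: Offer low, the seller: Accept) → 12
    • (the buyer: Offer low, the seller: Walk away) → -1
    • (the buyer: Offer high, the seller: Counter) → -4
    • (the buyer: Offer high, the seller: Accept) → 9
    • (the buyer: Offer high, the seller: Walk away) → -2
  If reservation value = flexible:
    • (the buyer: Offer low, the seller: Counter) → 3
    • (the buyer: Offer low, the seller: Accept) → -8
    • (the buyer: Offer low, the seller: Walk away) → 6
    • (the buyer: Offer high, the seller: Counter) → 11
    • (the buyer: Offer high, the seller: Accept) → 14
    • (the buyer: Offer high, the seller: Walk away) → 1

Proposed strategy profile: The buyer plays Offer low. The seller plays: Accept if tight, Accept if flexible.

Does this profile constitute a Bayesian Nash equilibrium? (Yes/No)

No

The buyer plays Offer low: E[Offer low] = 3/4·(12) + 1/4·(12) = 12; E[Offer high] = 1. Best-responding. ✓
The seller (reservation value tight), facing Offer low: Counter gives -1, Accept gives 12, Walk away gives -1. Proposed Accept is best. ✓
The seller (reservation value flexible), facing Offer low: Counter gives 3, Accept gives -8, Walk away gives 6. Proposed Accept is not best — profitable deviation exists. ✗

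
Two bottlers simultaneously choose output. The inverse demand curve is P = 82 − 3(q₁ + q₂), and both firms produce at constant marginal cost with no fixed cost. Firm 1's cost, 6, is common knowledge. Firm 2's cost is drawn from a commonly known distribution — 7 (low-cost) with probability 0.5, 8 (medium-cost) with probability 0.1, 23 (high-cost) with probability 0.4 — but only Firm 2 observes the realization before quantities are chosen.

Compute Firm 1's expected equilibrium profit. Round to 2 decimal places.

258.23

Firm 2 with cost c maximizes (82 − 3(q₁+q₂) − c)·q₂, giving q₂(c) = (82 − c − 3q₁)/6.
E[c₂] = 0.5·7 + 0.1·8 + 0.4·23 = 13.5
Firm 1's FOC against E[q₂] yields q₁ = (82 − 2·6 + E[c₂])/9 = (82 − 12 + 13.5)/9 = 9.27778.
E[P] = 82 − 3·(q₁ + E[q₂]) = 33.8333; Firm 1's expected profit = (E[P] − 6)·q₁ = (33.8333 − 6)·9.27778 = 258.231.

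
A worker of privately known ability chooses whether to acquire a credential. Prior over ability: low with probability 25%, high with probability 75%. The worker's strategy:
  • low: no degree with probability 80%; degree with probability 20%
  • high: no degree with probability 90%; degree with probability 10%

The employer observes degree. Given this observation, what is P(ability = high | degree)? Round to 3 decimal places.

P(degree) = 0.25·0.2 + 0.75·0.1 = 0.125
P(high | degree) = (0.75·0.1) / 0.125 = 0.075 / 0.125 = 0.6

0.600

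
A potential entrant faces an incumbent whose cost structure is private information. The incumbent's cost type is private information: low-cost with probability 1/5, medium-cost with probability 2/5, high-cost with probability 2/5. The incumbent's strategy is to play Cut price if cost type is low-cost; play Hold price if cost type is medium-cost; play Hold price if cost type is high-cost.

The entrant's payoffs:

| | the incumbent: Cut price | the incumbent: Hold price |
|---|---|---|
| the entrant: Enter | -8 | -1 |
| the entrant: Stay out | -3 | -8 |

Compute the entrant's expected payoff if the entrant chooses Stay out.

E[Stay out] = 1/5·(-3) + 2/5·(-8) + 2/5·(-8) = (-3/5) + (-16/5) + (-16/5) = -7

-7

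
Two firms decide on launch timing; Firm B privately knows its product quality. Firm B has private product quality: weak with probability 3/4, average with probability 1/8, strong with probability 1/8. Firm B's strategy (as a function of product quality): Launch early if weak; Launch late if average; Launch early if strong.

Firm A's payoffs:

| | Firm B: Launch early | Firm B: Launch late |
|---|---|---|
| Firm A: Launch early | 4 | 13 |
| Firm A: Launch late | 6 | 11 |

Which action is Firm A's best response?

E[Launch early] = 3/4·(4) + 1/8·(13) + 1/8·(4) = 41/8
E[Launch late] = 3/4·(6) + 1/8·(11) + 1/8·(6) = 53/8
Best response: Launch late (53/8 is the largest).

Launch late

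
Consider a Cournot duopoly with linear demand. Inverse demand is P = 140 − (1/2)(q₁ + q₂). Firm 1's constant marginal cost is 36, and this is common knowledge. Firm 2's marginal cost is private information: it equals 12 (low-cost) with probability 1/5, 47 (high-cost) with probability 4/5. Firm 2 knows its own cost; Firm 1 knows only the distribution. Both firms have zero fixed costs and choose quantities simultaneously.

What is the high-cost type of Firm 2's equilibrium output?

Type-c best response for Firm 2: q₂(c) = (140 − c) − q₁/2.
Firm 1 maximizes expected profit; its first-order condition is 140 − q₁ − (1/2)E[q₂] − 36 = 0.
Substituting E[q₂] and solving: E[c₂] = 40, so q₁ = (140 − 2·36 + 40)/(3/2) = 72.
q₂(high-cost) = (140 − 47 − (1/2)·72) = 57.

57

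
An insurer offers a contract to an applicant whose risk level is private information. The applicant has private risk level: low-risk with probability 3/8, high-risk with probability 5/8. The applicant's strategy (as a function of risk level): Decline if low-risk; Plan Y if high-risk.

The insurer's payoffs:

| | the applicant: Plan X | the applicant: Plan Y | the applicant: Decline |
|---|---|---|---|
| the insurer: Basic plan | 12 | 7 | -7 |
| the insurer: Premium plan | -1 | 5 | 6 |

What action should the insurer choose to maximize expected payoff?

Compute the insurer's expected payoff for each action, taking the expectation over the applicant's type.
E[Basic plan] = 3/8·(-7) + 5/8·(7) = 7/4
E[Premium plan] = 3/8·(6) + 5/8·(5) = 43/8
Best response: Premium plan (43/8 is the largest).

Premium plan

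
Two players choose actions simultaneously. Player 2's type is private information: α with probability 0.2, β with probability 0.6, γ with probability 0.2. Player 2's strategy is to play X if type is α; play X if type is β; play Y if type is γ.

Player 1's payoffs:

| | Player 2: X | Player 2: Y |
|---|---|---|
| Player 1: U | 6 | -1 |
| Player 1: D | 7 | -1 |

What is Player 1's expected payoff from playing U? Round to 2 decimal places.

4.60

Take the expectation over Player 2's type, weighting each type's action by its prior probability.
E[U] = 0.2·6 + 0.6·6 + 0.2·(-1) = 1.2 + 3.6 + (-0.2) = 4.6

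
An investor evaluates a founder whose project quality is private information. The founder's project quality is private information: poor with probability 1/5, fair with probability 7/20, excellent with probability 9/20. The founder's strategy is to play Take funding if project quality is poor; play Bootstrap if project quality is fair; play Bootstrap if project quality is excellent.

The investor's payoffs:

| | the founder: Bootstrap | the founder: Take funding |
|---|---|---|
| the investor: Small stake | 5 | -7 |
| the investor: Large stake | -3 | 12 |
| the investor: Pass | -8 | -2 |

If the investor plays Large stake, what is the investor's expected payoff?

0

Take the expectation over the founder's project quality, weighting each type's action by its prior probability.
E[Large stake] = 1/5·12 + 7/20·(-3) + 9/20·(-3) = 12/5 + (-21/20) + (-27/20) = 0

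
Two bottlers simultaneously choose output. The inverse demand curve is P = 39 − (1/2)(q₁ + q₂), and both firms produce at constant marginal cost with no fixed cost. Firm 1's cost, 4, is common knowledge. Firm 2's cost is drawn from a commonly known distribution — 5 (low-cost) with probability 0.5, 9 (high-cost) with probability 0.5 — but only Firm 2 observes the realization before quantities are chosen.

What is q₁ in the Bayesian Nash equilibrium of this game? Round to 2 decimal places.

Type-c best response for Firm 2: q₂(c) = (39 − c) − q₁/2.
Firm 1 maximizes expected profit; its first-order condition is 39 − q₁ − (1/2)E[q₂] − 4 = 0.
Substituting E[q₂] and solving: E[c₂] = 7, so q₁ = (39 − 2·4 + 7)/(3/2) = 25.3333.

25.33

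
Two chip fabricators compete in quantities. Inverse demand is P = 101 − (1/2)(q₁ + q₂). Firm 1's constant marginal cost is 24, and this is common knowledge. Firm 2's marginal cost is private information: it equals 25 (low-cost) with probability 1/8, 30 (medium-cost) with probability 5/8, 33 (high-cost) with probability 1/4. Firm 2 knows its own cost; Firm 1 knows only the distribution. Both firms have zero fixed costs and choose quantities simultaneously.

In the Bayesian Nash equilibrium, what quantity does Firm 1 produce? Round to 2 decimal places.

Type-c best response for Firm 2: q₂(c) = (101 − c) − q₁/2.
Firm 1 maximizes expected profit; its first-order condition is 101 − q₁ − (1/2)E[q₂] − 24 = 0.
Substituting E[q₂] and solving: E[c₂] = 30.125, so q₁ = (101 − 2·24 + 30.125)/(3/2) = 55.4167.

55.42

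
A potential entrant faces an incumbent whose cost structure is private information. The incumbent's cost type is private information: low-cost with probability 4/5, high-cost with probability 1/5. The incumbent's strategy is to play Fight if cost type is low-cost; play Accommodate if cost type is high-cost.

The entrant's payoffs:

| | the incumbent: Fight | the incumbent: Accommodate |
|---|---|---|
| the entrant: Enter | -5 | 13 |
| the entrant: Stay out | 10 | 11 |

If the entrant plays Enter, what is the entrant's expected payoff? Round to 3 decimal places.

Take the expectation over the incumbent's cost type, weighting each type's action by its prior probability.
E[Enter] = 4/5·(-5) + 1/5·13 = (-4) + 13/5 = -7/5

-1.400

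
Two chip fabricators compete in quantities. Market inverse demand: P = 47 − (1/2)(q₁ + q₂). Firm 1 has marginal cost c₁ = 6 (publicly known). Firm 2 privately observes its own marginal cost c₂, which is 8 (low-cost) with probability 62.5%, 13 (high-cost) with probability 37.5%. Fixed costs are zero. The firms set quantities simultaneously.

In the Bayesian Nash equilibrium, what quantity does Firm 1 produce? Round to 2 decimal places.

Type-c best response for Firm 2: q₂(c) = (47 − c) − q₁/2.
Firm 1 maximizes expected profit; its first-order condition is 47 − q₁ − (1/2)E[q₂] − 6 = 0.
Substituting E[q₂] and solving: E[c₂] = 9.875, so q₁ = (47 − 2·6 + 9.875)/(3/2) = 29.9167.

29.92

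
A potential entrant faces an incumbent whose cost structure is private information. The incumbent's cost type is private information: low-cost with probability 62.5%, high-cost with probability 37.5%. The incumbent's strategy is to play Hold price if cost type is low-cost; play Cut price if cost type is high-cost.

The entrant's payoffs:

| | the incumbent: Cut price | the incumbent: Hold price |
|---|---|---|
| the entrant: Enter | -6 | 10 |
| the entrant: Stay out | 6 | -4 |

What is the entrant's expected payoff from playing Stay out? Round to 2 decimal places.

Take the expectation over the incumbent's cost type, weighting each type's action by its prior probability.
E[Stay out] = 0.625·(-4) + 0.375·6 = (-2.5) + 2.25 = -0.25

-0.25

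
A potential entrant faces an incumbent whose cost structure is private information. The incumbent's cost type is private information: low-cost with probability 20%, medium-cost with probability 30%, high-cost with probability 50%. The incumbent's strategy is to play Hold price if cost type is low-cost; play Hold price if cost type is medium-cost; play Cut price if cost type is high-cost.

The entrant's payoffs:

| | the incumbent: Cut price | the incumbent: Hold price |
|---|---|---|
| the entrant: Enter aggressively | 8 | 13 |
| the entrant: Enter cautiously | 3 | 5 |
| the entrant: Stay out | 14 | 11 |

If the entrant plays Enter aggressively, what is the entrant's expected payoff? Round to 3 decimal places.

10.500

E[Enter aggressively] = 0.2·13 + 0.3·13 + 0.5·8 = 2.6 + 3.9 + 4 = 10.5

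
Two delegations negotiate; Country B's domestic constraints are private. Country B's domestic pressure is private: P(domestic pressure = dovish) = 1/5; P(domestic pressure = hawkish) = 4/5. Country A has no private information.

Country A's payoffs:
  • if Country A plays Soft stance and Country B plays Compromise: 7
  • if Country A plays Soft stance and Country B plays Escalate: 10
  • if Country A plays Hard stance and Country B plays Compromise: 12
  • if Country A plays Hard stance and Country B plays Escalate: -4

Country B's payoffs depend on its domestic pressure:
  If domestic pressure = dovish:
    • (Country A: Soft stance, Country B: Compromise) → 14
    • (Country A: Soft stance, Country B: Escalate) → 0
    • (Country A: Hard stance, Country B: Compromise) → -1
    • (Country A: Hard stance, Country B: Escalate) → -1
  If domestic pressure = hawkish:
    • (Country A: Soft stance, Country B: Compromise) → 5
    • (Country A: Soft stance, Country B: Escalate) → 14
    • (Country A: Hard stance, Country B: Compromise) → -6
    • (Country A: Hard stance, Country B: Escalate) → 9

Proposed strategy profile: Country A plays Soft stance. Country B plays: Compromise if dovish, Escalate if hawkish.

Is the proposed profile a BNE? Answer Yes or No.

Yes

A profile is a BNE iff every type of every player is best-responding given beliefs about the other side.
Country A plays Soft stance: E[Soft stance] = 1/5·(7) + 4/5·(10) = 47/5; E[Hard stance] = -4/5. Best-responding. ✓
Country B (domestic pressure dovish), facing Soft stance: Compromise gives 14, Escalate gives 0. Proposed Compromise is best. ✓
Country B (domestic pressure hawkish), facing Soft stance: Compromise gives 5, Escalate gives 14. Proposed Escalate is best. ✓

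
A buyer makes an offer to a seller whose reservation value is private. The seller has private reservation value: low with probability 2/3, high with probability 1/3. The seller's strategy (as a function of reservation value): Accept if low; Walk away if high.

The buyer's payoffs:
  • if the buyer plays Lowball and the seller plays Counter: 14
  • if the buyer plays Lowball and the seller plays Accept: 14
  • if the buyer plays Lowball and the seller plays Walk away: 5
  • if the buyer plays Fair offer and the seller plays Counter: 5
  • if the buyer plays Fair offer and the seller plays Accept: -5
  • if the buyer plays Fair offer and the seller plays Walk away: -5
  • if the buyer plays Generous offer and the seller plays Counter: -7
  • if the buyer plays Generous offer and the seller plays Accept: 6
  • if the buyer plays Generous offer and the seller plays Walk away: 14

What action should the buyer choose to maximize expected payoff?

Lowball

E[Lowball] = 2/3·(14) + 1/3·(5) = 11
E[Fair offer] = 2/3·(-5) + 1/3·(-5) = -5
E[Generous offer] = 2/3·(6) + 1/3·(14) = 26/3
Best response: Lowball (11 is the largest).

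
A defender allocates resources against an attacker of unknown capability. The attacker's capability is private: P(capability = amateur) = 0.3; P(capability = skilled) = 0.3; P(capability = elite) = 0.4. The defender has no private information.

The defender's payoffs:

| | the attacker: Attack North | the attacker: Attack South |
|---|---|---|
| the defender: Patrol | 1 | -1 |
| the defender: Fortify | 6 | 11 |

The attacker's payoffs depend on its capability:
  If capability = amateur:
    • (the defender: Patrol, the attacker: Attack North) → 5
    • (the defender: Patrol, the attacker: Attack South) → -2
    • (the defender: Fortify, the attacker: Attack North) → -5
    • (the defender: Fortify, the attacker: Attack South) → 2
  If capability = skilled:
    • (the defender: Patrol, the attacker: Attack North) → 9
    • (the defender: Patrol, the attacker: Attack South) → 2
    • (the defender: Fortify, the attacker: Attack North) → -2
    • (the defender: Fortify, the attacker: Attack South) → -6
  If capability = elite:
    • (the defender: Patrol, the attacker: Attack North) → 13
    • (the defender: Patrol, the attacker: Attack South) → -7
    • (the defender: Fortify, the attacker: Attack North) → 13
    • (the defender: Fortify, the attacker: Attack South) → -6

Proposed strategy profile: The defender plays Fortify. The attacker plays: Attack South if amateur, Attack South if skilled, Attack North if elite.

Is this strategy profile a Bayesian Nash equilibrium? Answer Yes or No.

No

A profile is a BNE iff every type of every player is best-responding given beliefs about the other side.
The defender plays Fortify: E[Fortify] = 0.3·(11) + 0.3·(11) + 0.4·(6) = 9; E[Patrol] = -0.2. Best-responding. ✓
The attacker (capability amateur), facing Fortify: Attack North gives -5, Attack South gives 2. Proposed Attack South is best. ✓
The attacker (capability skilled), facing Fortify: Attack North gives -2, Attack South gives -6. Proposed Attack South is not best — profitable deviation exists. ✗
The attacker (capability elite), facing Fortify: Attack North gives 13, Attack South gives -6. Proposed Attack North is best. ✓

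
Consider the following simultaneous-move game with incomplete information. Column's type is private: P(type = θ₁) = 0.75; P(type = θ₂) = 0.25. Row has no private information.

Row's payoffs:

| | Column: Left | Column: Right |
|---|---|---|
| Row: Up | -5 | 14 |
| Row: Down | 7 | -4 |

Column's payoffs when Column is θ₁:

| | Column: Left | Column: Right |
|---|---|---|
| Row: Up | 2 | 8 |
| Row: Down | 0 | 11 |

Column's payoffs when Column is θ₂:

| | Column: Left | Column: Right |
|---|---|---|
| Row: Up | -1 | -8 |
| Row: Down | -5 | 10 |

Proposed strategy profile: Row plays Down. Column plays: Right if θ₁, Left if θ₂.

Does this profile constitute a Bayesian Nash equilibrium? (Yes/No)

No

A profile is a BNE iff every type of every player is best-responding given beliefs about the other side.
Row plays Down: E[Down] = 0.75·(-4) + 0.25·(7) = -1.25; E[Up] = 9.25. Not best-responding. ✗
Column (type θ₁), facing Down: Left gives 0, Right gives 11. Proposed Right is best. ✓
Column (type θ₂), facing Down: Left gives -5, Right gives 10. Proposed Left is not best — profitable deviation exists. ✗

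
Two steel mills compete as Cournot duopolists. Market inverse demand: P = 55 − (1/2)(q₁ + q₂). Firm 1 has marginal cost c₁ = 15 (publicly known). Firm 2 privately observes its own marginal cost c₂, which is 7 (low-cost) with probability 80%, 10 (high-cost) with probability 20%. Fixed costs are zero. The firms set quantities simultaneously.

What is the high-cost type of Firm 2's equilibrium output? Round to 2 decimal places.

34.13

Firm 2 with cost c maximizes (55 − (1/2)(q₁+q₂) − c)·q₂, giving q₂(c) = (55 − c − (1/2)q₁).
E[c₂] = 0.8·7 + 0.2·10 = 7.6
Firm 1's FOC against E[q₂] yields q₁ = (55 − 2·15 + E[c₂])/(3/2) = (55 − 30 + 7.6)/(3/2) = 21.7333.
q₂(high-cost) = (55 − 10 − (1/2)·21.7333) = 34.1333.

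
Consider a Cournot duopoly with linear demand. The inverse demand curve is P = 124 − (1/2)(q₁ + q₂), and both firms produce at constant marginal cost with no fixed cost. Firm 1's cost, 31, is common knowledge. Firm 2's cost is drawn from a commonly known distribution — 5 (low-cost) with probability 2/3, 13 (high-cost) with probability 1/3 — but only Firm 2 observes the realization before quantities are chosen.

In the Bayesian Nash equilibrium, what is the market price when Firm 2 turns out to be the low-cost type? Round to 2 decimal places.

Firm 2 with cost c maximizes (124 − (1/2)(q₁+q₂) − c)·q₂, giving q₂(c) = (124 − c − (1/2)q₁).
E[c₂] = 2/3·5 + 1/3·13 = 7.66667
Firm 1's FOC against E[q₂] yields q₁ = (124 − 2·31 + E[c₂])/(3/2) = (124 − 62 + 7.66667)/(3/2) = 46.4444.
q₂(low-cost) = 95.7778, so P = 124 − (1/2)·(46.4444 + 95.7778) = 52.8889.

52.89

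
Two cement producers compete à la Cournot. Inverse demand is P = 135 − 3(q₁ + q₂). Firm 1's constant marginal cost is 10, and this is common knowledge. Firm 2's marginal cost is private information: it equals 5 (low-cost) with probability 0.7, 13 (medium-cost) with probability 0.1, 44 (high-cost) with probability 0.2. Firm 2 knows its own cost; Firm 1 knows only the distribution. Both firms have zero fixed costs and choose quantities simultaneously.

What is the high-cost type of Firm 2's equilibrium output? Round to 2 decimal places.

8.02

Each type of Firm 2 best-responds to q₁; Firm 1 best-responds to the expected q₂ over Firm 2's types.
Firm 2 with cost c maximizes (135 − 3(q₁+q₂) − c)·q₂, giving q₂(c) = (135 − c − 3q₁)/6.
E[c₂] = 0.7·5 + 0.1·13 + 0.2·44 = 13.6
Firm 1's FOC against E[q₂] yields q₁ = (135 − 2·10 + E[c₂])/9 = (135 − 20 + 13.6)/9 = 14.2889.
q₂(high-cost) = (135 − 44 − 3·14.2889)/6 = 8.02222.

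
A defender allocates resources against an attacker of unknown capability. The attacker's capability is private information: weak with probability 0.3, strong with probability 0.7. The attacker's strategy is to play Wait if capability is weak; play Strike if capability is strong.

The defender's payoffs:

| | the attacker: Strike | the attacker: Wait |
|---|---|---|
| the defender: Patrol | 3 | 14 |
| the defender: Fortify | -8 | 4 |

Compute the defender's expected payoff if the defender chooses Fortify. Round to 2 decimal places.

Take the expectation over the attacker's capability, weighting each type's action by its prior probability.
E[Fortify] = 0.3·4 + 0.7·(-8) = 1.2 + (-5.6) = -4.4

-4.40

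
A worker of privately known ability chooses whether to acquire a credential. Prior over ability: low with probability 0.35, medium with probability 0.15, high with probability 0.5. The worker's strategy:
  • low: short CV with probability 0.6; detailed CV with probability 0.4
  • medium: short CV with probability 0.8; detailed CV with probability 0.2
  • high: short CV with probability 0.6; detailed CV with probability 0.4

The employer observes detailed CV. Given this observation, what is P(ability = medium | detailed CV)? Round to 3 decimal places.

P(detailed CV) = 0.35·0.4 + 0.15·0.2 + 0.5·0.4 = 0.37
P(medium | detailed CV) = (0.15·0.2) / 0.37 = 0.03 / 0.37 = 0.0810811

0.081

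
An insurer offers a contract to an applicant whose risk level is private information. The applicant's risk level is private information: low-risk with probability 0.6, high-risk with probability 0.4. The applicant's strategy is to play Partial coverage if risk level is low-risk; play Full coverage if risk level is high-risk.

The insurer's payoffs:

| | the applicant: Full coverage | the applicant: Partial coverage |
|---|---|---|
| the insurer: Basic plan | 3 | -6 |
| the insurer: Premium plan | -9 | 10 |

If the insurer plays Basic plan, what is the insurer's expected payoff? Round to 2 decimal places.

-2.40

E[Basic plan] = 0.6·(-6) + 0.4·3 = (-3.6) + 1.2 = -2.4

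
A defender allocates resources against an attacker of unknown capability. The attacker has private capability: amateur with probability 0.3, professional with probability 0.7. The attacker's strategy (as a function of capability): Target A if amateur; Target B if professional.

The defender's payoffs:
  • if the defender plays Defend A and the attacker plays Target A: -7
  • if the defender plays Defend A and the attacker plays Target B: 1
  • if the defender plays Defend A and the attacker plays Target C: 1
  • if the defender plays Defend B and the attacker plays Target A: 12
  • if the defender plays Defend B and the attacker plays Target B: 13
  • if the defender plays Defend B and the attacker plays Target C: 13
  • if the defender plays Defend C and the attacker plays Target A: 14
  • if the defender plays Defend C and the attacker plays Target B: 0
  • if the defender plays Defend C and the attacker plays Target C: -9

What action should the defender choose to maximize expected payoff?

Defend B

E[Defend A] = 0.3·(-7) + 0.7·(1) = -1.4
E[Defend B] = 0.3·(12) + 0.7·(13) = 12.7
E[Defend C] = 0.3·(14) + 0.7·(0) = 4.2
Best response: Defend B (12.7 is the largest).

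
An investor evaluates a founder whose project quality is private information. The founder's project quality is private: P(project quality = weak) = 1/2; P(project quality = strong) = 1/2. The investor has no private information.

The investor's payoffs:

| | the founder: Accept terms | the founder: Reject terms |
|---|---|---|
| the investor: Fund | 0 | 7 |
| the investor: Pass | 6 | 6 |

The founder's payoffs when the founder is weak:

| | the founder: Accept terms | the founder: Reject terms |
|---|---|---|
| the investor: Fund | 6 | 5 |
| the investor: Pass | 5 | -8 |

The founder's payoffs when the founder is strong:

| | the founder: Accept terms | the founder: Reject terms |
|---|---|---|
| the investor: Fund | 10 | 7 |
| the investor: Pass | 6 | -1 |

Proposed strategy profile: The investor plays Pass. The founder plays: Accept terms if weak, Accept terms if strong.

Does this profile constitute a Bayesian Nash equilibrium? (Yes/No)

Yes

A profile is a BNE iff every type of every player is best-responding given beliefs about the other side.
The investor plays Pass: E[Pass] = 1/2·(6) + 1/2·(6) = 6; E[Fund] = 0. Best-responding. ✓
The founder (project quality weak), facing Pass: Accept terms gives 5, Reject terms gives -8. Proposed Accept terms is best. ✓
The founder (project quality strong), facing Pass: Accept terms gives 6, Reject terms gives -1. Proposed Accept terms is best. ✓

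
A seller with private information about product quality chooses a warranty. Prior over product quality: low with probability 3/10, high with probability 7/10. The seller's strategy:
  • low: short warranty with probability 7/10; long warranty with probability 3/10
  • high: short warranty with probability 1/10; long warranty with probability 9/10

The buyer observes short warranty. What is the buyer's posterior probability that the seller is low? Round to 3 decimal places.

0.750

P(short warranty) = (3/10)·(7/10) + (7/10)·(1/10) = 7/25
P(low | short warranty) = ((3/10)·(7/10)) / (7/25) = (21/100) / (7/25) = 3/4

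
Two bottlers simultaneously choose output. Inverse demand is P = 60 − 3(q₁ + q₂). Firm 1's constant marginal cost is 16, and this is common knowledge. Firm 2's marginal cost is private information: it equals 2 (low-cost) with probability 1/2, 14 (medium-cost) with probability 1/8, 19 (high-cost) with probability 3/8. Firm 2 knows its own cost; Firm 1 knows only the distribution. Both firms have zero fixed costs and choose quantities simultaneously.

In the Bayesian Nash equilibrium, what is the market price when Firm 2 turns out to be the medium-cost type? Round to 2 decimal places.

30.69

Type-c best response for Firm 2: q₂(c) = (60 − c)/6 − q₁/2.
Firm 1 maximizes expected profit; its first-order condition is 60 − 6q₁ − 3E[q₂] − 16 = 0.
Substituting E[q₂] and solving: E[c₂] = 9.875, so q₁ = (60 − 2·16 + 9.875)/9 = 4.20833.
q₂(medium-cost) = 5.5625, so P = 60 − 3·(4.20833 + 5.5625) = 30.6875.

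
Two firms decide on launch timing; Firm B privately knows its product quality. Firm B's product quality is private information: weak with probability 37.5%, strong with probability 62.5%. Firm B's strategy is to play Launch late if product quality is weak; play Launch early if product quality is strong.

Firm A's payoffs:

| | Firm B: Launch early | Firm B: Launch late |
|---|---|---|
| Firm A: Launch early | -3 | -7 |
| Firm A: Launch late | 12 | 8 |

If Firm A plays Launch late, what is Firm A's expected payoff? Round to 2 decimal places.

10.50

E[Launch late] = 0.375·8 + 0.625·12 = 3 + 7.5 = 10.5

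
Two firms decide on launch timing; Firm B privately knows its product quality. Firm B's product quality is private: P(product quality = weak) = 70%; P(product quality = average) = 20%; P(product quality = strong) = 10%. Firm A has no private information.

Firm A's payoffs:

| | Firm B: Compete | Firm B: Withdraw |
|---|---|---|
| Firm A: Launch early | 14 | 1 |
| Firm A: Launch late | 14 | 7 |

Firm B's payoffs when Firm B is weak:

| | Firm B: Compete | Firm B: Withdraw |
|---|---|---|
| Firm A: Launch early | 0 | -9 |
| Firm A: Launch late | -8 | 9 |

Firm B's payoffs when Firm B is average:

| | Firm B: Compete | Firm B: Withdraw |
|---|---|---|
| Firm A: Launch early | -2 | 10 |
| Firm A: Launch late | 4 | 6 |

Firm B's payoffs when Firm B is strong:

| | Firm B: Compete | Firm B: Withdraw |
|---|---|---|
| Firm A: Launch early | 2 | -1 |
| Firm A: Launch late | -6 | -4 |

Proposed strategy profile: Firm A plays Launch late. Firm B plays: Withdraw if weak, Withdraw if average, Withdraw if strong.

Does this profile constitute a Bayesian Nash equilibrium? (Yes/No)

Yes

Firm A plays Launch late: E[Launch late] = 0.7·(7) + 0.2·(7) + 0.1·(7) = 7; E[Launch early] = 1. Best-responding. ✓
Firm B (product quality weak), facing Launch late: Compete gives -8, Withdraw gives 9. Proposed Withdraw is best. ✓
Firm B (product quality average), facing Launch late: Compete gives 4, Withdraw gives 6. Proposed Withdraw is best. ✓
Firm B (product quality strong), facing Launch late: Compete gives -6, Withdraw gives -4. Proposed Withdraw is best. ✓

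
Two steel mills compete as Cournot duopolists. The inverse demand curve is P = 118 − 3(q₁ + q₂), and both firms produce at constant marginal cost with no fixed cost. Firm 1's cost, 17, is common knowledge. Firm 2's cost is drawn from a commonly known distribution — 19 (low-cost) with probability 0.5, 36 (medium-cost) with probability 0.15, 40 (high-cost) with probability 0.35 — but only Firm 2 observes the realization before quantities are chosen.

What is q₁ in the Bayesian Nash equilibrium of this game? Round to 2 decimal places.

12.54

Type-c best response for Firm 2: q₂(c) = (118 − c)/6 − q₁/2.
Firm 1 maximizes expected profit; its first-order condition is 118 − 6q₁ − 3E[q₂] − 17 = 0.
Substituting E[q₂] and solving: E[c₂] = 28.9, so q₁ = (118 − 2·17 + 28.9)/9 = 12.5444.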